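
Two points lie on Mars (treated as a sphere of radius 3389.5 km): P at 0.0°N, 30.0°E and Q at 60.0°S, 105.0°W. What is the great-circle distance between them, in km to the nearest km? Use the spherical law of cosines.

6549 km

With latitudes φ₁ = 0.000°, φ₂ = -60.000° and longitude difference Δλ = -135.000°:
cos c = sin φ₁ sin φ₂ + cos φ₁ cos φ₂ cos Δλ = (0.0000)(-0.8660) + (1.0000)(0.5000)(-0.7071) = -0.35355,
so c = arccos(-0.35355) = 1.93216 rad.
Distance = R·c = 3389.5 × 1.9322 ≈ 6549 km.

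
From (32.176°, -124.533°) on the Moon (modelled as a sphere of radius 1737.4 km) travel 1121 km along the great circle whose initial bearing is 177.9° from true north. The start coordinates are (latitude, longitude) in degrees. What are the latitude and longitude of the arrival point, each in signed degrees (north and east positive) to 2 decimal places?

Angular distance δ = d/R = 1121/1737.4 = 0.64522 rad; initial bearing θ = 3.1049 rad.
sin φ₂ = sin φ₁ cos δ + cos φ₁ sin δ cos θ = (0.5325)(0.7990) + (0.8464)(0.6014)(-0.9993) = -0.0832, so φ₂ = -4.77°.
Δλ = atan2(sin θ sin δ cos φ₁, cos δ − sin φ₁ sin φ₂) = atan2(0.0187, 0.8433) = 1.267°.
λ₂ = -124.533° + 1.267° = -123.27°.

-4.77°, -123.27°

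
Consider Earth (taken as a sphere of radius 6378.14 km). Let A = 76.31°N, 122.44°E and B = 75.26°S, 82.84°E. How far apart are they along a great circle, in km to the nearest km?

17063 km

In radians: φ₁ = 1.3319, φ₂ = -1.3135, Δλ = -39.600° = -0.6912 rad.
cos c = sin φ₁ sin φ₂ + cos φ₁ cos φ₂ cos Δλ = (0.9716)(-0.9671) + (0.2367)(0.2544)(0.7705) = -0.89322,
so c = arccos(-0.89322) = 2.67525 rad.
Distance = R·c = 6378.14 × 2.6752 ≈ 17063 km.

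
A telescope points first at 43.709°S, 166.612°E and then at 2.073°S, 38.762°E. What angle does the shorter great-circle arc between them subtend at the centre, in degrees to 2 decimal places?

114.72°

In radians: φ₁ = -0.7629, φ₂ = -0.0362, Δλ = -127.850° = -2.2314 rad.
cos c = sin φ₁ sin φ₂ + cos φ₁ cos φ₂ cos Δλ = (-0.6910)(-0.0362) + (0.7229)(0.9993)(-0.6136) = -0.41826,
so c = arccos(-0.41826) = 2.00232 rad.
So the angular separation is 114.72°.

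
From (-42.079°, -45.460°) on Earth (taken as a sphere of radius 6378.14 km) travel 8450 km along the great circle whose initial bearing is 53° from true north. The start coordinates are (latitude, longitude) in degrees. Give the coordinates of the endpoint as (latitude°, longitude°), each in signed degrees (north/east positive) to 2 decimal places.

Angular distance δ = d/R = 8450/6378.14 = 1.32484 rad; initial bearing θ = 0.9250 rad.
sin φ₂ = sin φ₁ cos δ + cos φ₁ sin δ cos θ = (-0.6702)(0.2435) + (0.7422)(0.9699)(0.6018) = 0.2701, so φ₂ = 15.67°.
Δλ = atan2(sin θ sin δ cos φ₁, cos δ − sin φ₁ sin φ₂) = atan2(0.5749, 0.4245) = 53.561°.
λ₂ = -45.460° + 53.561° = 8.10°.

15.67°, 8.10°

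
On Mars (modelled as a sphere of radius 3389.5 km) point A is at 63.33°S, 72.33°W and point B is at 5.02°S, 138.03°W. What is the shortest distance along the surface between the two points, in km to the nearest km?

4425 km

With latitudes φ₁ = -63.330°, φ₂ = -5.020° and longitude difference Δλ = -65.700°:
Haversine: a = sin²(Δφ/2) + cos φ₁ cos φ₂ sin²(Δλ/2) = 0.2373 + (0.4489)(0.9962)(0.2942) = 0.36890.
Central angle c = 2·arcsin(√a) = 1.30550 rad.
Distance = R·c = 3389.5 × 1.3055 ≈ 4425 km.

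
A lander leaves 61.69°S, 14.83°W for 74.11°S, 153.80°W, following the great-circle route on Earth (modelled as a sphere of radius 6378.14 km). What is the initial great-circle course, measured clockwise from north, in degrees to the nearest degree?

196°

Δλ = -138.970° = -2.4255 rad.
y = sin Δλ · cos φ₂ = (-0.6565)(0.2738) = -0.1797
x = cos φ₁ sin φ₂ − sin φ₁ cos φ₂ cos Δλ = (0.4742)(-0.9618) − (-0.8804)(0.2738)(-0.7544) = -0.6380
θ = atan2(y, x) = -164.27°; adding 360° gives 196°.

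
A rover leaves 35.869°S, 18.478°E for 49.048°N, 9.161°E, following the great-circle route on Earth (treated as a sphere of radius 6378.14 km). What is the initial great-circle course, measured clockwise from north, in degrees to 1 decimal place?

353.9°

Δλ = -9.317° = -0.1626 rad.
y = sin Δλ · cos φ₂ = (-0.1619)(0.6554) = -0.1061
x = cos φ₁ sin φ₂ − sin φ₁ cos φ₂ cos Δλ = (0.8104)(0.7553) − (-0.5859)(0.6554)(0.9868) = 0.9910
θ = atan2(y, x) = -6.11°; adding 360° gives 353.9°.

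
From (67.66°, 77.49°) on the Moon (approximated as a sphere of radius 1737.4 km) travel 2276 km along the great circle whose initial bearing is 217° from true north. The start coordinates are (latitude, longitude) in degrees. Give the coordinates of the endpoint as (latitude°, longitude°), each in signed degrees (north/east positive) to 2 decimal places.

-3.14°, 41.87°

Angular distance δ = d/R = 2276/1737.4 = 1.31000 rad; initial bearing θ = 3.7874 rad.
sin φ₂ = sin φ₁ cos δ + cos φ₁ sin δ cos θ = (0.9249)(0.2578) + (0.3801)(0.9662)(-0.7986) = -0.0548, so φ₂ = -3.14°.
Δλ = atan2(sin θ sin δ cos φ₁, cos δ − sin φ₁ sin φ₂) = atan2(-0.2210, 0.3085) = -35.615°.
λ₂ = 77.490° − 35.615° = 41.87°.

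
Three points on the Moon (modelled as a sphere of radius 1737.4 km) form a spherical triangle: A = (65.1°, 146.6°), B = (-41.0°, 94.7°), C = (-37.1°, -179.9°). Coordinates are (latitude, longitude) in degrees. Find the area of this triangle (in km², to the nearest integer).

Side lengths (central angles): a = 1.1107, b = 1.8412, c = 1.9812 rad; semiperimeter s = 2.4666.
By l'Huilier's theorem, tan(E/4) = √[tan(s/2) tan((s−a)/2) tan((s−b)/2) tan((s−c)/2)], giving spherical excess E = 1.6194 rad.
Area = E·R² = 1.6194 × (1737.4)² ≈ 4888272 km².

4888272 km²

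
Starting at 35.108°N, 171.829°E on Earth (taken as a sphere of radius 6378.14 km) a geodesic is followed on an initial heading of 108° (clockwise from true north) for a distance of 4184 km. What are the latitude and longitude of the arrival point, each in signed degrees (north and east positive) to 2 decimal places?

17.55°, -150.70°

Angular distance δ = d/R = 4184/6378.14 = 0.65599 rad; initial bearing θ = 1.8850 rad.
sin φ₂ = sin φ₁ cos δ + cos φ₁ sin δ cos θ = (0.5751)(0.7924) + (0.8181)(0.6099)(-0.3090) = 0.3016, so φ₂ = 17.55°.
Δλ = atan2(sin θ sin δ cos φ₁, cos δ − sin φ₁ sin φ₂) = atan2(0.4746, 0.6190) = 37.475°.
λ₂ = 171.829° + 37.475° = 209.30° → -150.70° after wrapping to (−180°, 180°].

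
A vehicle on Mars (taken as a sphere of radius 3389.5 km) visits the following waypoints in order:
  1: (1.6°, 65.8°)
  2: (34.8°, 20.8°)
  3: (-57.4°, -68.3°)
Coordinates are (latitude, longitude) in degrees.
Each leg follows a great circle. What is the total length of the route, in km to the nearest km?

Leg 1→2: central angle 0.9319 rad, distance 3158.5 km.
Leg 2→3: central angle 2.0645 rad, distance 6997.5 km.
Total: 3158.5 + 6997.5 ≈ 10156 km.

10156 km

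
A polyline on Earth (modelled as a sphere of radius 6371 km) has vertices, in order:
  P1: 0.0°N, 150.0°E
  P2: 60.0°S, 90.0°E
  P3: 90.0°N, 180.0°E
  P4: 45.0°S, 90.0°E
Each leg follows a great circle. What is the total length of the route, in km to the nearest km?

40088 km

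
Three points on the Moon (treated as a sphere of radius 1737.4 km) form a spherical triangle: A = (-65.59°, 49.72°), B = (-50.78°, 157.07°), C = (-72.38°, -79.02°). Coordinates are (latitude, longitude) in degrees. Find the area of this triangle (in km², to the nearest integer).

Side lengths (central angles): a = 0.8872, b = 0.6606, c = 0.8924 rad; semiperimeter s = 1.2201.
By l'Huilier's theorem, tan(E/4) = √[tan(s/2) tan((s−a)/2) tan((s−b)/2) tan((s−c)/2)], giving spherical excess E = 0.2982 rad.
Area = E·R² = 0.2982 × (1737.4)² ≈ 900108 km².

900108 km²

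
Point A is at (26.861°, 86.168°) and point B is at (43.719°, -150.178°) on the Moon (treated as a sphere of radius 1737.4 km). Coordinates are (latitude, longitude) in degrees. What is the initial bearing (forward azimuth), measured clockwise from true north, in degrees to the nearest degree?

37°

Δλ = 123.654° = 2.1582 rad.
y = sin Δλ · cos φ₂ = (0.8324)(0.7227) = 0.6016
x = cos φ₁ sin φ₂ − sin φ₁ cos φ₂ cos Δλ = (0.8921)(0.6911) − (0.4518)(0.7227)(-0.5542) = 0.7975
θ = atan2(y, x) = 37.03°, so the bearing is 37°.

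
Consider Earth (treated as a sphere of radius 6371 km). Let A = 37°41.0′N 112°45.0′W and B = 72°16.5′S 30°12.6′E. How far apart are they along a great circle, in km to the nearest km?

In radians: φ₁ = 0.6577, φ₂ = -1.2614, Δλ = 142.960° = 2.4951 rad.
cos c = sin φ₁ sin φ₂ + cos φ₁ cos φ₂ cos Δλ = (0.6113)(-0.9525) + (0.7914)(0.3044)(-0.7982) = -0.77460,
so c = arccos(-0.77460) = 2.45688 rad.
Distance = R·c = 6371 × 2.4569 ≈ 15653 km.

15653 km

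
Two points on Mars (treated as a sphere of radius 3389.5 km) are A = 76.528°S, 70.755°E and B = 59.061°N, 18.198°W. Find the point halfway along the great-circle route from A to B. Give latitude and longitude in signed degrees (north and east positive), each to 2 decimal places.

-11.42°, 6.00°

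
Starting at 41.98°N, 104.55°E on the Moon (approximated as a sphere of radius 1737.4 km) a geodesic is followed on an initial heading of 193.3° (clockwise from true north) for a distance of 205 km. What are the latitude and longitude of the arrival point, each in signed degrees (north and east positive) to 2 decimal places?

Angular distance δ = d/R = 205/1737.4 = 0.11799 rad; initial bearing θ = 3.3737 rad.
sin φ₂ = sin φ₁ cos δ + cos φ₁ sin δ cos θ = (0.6689)(0.9930) + (0.7434)(0.1177)(-0.9732) = 0.5791, so φ₂ = 35.38°.
Δλ = atan2(sin θ sin δ cos φ₁, cos δ − sin φ₁ sin φ₂) = atan2(-0.0201, 0.6057) = -1.904°.
λ₂ = 104.550° − 1.904° = 102.65°.

35.38°, 102.65°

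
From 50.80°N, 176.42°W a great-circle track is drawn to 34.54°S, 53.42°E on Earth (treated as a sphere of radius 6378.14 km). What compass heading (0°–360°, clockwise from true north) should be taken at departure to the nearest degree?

275°

With φ₁ = 0.8866, φ₂ = -0.6028, Δλ = -2.2717 rad, the forward-azimuth formula gives
θ = atan2( sin Δλ cos φ₂ , cos φ₁ sin φ₂ − sin φ₁ cos φ₂ cos Δλ ) = atan2(-0.6295, 0.0533) = -85.16°.
Adding 360° brings this into [0°, 360°): 275°.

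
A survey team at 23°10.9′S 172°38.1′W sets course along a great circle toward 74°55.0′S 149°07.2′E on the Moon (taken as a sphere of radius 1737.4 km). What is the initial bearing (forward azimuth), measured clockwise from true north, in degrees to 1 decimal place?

Δλ = -38.245° = -0.6675 rad.
y = sin Δλ · cos φ₂ = (-0.6190)(0.2602) = -0.1611
x = cos φ₁ sin φ₂ − sin φ₁ cos φ₂ cos Δλ = (0.9193)(-0.9655) − (-0.3936)(0.2602)(0.7854) = -0.8071
θ = atan2(y, x) = -168.71°; adding 360° gives 191.3°.

191.3°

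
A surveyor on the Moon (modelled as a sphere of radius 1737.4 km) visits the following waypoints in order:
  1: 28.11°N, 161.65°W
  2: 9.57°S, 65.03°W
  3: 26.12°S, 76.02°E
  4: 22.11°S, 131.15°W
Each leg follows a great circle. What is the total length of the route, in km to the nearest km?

10714 km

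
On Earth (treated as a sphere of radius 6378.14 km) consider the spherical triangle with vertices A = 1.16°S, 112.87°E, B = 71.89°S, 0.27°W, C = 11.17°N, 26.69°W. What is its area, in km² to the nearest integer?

99795095 km²

Side lengths (central angles): a = 1.4817, b = 2.4195, c = 1.6739 rad; semiperimeter s = 2.7875.
By l'Huilier's theorem, tan(E/4) = √[tan(s/2) tan((s−a)/2) tan((s−b)/2) tan((s−c)/2)], giving spherical excess E = 2.4531 rad.
Area = E·R² = 2.4531 × (6378.14)² ≈ 99795095 km².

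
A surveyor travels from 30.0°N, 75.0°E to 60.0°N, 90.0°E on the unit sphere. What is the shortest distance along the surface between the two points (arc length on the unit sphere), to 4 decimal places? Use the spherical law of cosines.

With latitudes φ₁ = 30.000°, φ₂ = 60.000° and longitude difference Δλ = 15.000°:
cos c = sin φ₁ sin φ₂ + cos φ₁ cos φ₂ cos Δλ = (0.5000)(0.8660) + (0.8660)(0.5000)(0.9659) = 0.85127,
so c = arccos(0.85127) = 0.55239 rad.
On the unit sphere the arc length equals the central angle: 0.5524.

0.5524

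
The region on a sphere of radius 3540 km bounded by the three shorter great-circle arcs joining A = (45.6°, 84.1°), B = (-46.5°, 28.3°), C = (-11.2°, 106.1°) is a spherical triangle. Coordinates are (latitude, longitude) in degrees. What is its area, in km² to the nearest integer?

11206695 km²

Side lengths (central angles): a = 1.2833, b = 1.0500, c = 1.8209 rad; semiperimeter s = 2.0771.
By l'Huilier's theorem, tan(E/4) = √[tan(s/2) tan((s−a)/2) tan((s−b)/2) tan((s−c)/2)], giving spherical excess E = 0.8943 rad.
Area = E·R² = 0.8943 × (3540)² ≈ 11206695 km².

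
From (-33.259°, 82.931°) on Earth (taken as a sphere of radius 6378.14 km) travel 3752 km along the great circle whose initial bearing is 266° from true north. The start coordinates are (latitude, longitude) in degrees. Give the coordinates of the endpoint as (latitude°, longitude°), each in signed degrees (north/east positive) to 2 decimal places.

Angular distance δ = d/R = 3752/6378.14 = 0.58826 rad; initial bearing θ = 4.6426 rad.
sin φ₂ = sin φ₁ cos δ + cos φ₁ sin δ cos θ = (-0.5484)(0.8319) + (0.8362)(0.5549)(-0.0698) = -0.4886, so φ₂ = -29.25°.
Δλ = atan2(sin θ sin δ cos φ₁, cos δ − sin φ₁ sin φ₂) = atan2(-0.4629, 0.5639) = -39.379°.
λ₂ = 82.931° − 39.379° = 43.55°.

-29.25°, 43.55°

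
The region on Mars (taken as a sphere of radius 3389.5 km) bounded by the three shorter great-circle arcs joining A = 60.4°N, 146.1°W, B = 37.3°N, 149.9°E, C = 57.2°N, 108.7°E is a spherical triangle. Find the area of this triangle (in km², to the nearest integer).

2772221 km²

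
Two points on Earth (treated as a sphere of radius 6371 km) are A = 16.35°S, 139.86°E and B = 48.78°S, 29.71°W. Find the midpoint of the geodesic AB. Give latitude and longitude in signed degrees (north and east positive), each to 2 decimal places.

-72.12°, 118.90°

The central angle between A and B is δ = 1.9934 rad.
With f = 0.5, the slerp weights are sin((1−f)δ)/sin δ = 0.9207 and sin(fδ)/sin δ = 0.9207.
Weighted sum of the unit vectors: (0.9207)·(-0.7336,0.6186,-0.2815) + (0.9207)·(0.5723,-0.3266,-0.7522) = (-0.1484, 0.2688, -0.9517).
Converting back: φ = atan2(z, √(x²+y²)) = -72.12°, λ = atan2(y, x) = 118.90°.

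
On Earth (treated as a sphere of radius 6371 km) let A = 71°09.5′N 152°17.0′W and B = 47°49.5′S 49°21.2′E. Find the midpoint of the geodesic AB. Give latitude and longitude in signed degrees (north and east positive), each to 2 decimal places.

The central angle between A and B is δ = 2.6974 rad.
With f = 0.5, the slerp weights are sin((1−f)δ)/sin δ = 2.2697 and sin(fδ)/sin δ = 2.2697.
Weighted sum of the unit vectors: (2.2697)·(-0.2859,-0.1502,0.9464) + (2.2697)·(0.4373,0.5094,-0.7411) = (0.3437, 0.8153, 0.4660).
Converting back: φ = atan2(z, √(x²+y²)) = 27.77°, λ = atan2(y, x) = 67.14°.

27.77°, 67.14°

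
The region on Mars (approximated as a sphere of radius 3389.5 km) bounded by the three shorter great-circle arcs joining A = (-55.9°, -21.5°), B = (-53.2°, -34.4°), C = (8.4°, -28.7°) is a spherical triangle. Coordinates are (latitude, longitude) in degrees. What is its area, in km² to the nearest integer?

915870 km²

Side lengths (central angles): a = 1.0785, b = 1.1271, c = 0.1386 rad; semiperimeter s = 1.1721.
By l'Huilier's theorem, tan(E/4) = √[tan(s/2) tan((s−a)/2) tan((s−b)/2) tan((s−c)/2)], giving spherical excess E = 0.0797 rad.
Area = E·R² = 0.0797 × (3389.5)² ≈ 915870 km².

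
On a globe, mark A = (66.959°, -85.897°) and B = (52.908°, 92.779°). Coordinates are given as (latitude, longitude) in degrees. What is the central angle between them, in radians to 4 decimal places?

With latitudes φ₁ = 66.959°, φ₂ = 52.908° and longitude difference Δλ = 178.676°:
Haversine: a = sin²(Δφ/2) + cos φ₁ cos φ₂ sin²(Δλ/2) = 0.0150 + (0.3914)(0.6031)(0.9999) = 0.25097.
Central angle c = 2·arcsin(√a) = 1.04945 rad.
So the angular separation is 1.0494 rad.

1.0494 rad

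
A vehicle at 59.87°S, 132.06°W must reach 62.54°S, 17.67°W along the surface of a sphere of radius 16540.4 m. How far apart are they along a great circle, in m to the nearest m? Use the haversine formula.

Let φ₁ = -1.0449 rad, φ₂ = -1.0915 rad, and Δλ = 1.9965 rad.
Haversine: a = sin²(Δφ/2) + cos φ₁ cos φ₂ sin²(Δλ/2) = 0.0005 + (0.5020)(0.4611)(0.7065) = 0.16407.
Central angle c = 2·arcsin(√a) = 0.83408 rad.
Distance = R·c = 16540.4 × 0.8341 ≈ 13796 m.

13796 m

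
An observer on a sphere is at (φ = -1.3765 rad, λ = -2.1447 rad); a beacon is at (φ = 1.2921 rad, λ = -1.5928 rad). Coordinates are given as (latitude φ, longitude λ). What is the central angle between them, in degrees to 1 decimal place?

Let φ₁ = -1.3765 rad, φ₂ = 1.2921 rad, and Δλ = 0.5519 rad.
Haversine: a = sin²(Δφ/2) + cos φ₁ cos φ₂ sin²(Δλ/2) = 0.9451 + (0.1931)(0.2751)(0.0742) = 0.94905.
Central angle c = 2·arcsin(√a) = 2.68622 rad.
So the angular separation is 153.9°.

153.9°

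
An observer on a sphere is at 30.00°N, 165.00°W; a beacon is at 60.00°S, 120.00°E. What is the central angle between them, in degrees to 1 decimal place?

With latitudes φ₁ = 30.000°, φ₂ = -60.000° and longitude difference Δλ = -75.000°:
Haversine: a = sin²(Δφ/2) + cos φ₁ cos φ₂ sin²(Δλ/2) = 0.5000 + (0.8660)(0.5000)(0.3706) = 0.66047.
Central angle c = 2·arcsin(√a) = 1.89752 rad.
So the angular separation is 108.7°.

108.7°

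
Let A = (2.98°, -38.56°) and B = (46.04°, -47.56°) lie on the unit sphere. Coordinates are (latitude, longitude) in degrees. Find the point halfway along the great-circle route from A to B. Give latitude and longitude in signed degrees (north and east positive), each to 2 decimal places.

24.57°, -42.25°

The central angle between A and B is δ = 0.7640 rad.
With f = 0.5, the slerp weights are sin((1−f)δ)/sin δ = 0.5388 and sin(fδ)/sin δ = 0.5388.
Weighted sum of the unit vectors: (0.5388)·(0.7809,-0.6225,0.0520) + (0.5388)·(0.4684,-0.5123,0.7198) = (0.6732, -0.6115, 0.4159).
Converting back: φ = atan2(z, √(x²+y²)) = 24.57°, λ = atan2(y, x) = -42.25°.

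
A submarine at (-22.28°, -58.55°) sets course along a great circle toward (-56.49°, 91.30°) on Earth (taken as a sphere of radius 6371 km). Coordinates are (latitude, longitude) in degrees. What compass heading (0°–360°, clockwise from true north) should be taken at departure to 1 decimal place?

With φ₁ = -0.3889, φ₂ = -0.9859, Δλ = 2.6154 rad, the forward-azimuth formula gives
θ = atan2( sin Δλ cos φ₂ , cos φ₁ sin φ₂ − sin φ₁ cos φ₂ cos Δλ ) = atan2(0.2773, -0.9525) = 163.77°.
So the initial bearing is 163.8°.

163.8°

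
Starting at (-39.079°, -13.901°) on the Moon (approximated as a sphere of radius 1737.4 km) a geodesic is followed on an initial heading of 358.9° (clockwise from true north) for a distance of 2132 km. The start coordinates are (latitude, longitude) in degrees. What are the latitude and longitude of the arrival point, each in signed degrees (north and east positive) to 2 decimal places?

Angular distance δ = d/R = 2132/1737.4 = 1.22712 rad; initial bearing θ = 6.2640 rad.
sin φ₂ = sin φ₁ cos δ + cos φ₁ sin δ cos θ = (-0.6304)(0.3369) + (0.7763)(0.9415)(0.9998) = 0.5183, so φ₂ = 31.22°.
Δλ = atan2(sin θ sin δ cos φ₁, cos δ − sin φ₁ sin φ₂) = atan2(-0.0140, 0.6637) = -1.211°.
λ₂ = -13.901° − 1.211° = -15.11°.

31.22°, -15.11°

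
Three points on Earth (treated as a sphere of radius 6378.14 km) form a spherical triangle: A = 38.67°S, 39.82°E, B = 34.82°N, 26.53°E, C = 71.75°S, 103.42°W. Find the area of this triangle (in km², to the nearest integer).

28269053 km²

Side lengths (central angles): a = 2.3566, b = 1.1620, c = 1.3005 rad; semiperimeter s = 2.4095.
By l'Huilier's theorem, tan(E/4) = √[tan(s/2) tan((s−a)/2) tan((s−b)/2) tan((s−c)/2)], giving spherical excess E = 0.6949 rad.
Area = E·R² = 0.6949 × (6378.14)² ≈ 28269053 km².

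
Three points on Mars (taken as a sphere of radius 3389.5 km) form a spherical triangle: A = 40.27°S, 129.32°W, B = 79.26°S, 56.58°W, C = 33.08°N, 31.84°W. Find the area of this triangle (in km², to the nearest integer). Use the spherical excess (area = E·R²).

Side lengths (central angles): a = 1.9762, b = 2.0220, c = 0.8268 rad; semiperimeter s = 2.4125.
By l'Huilier's theorem, tan(E/4) = √[tan(s/2) tan((s−a)/2) tan((s−b)/2) tan((s−c)/2)], giving spherical excess E = 1.3163 rad.
Area = E·R² = 1.3163 × (3389.5)² ≈ 15122067 km².

15122067 km²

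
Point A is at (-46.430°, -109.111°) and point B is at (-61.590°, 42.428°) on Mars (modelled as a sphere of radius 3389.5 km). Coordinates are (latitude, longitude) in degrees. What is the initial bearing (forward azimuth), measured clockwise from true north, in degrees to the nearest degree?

With φ₁ = -0.8104, φ₂ = -1.0749, Δλ = 2.6449 rad, the forward-azimuth formula gives
θ = atan2( sin Δλ cos φ₂ , cos φ₁ sin φ₂ − sin φ₁ cos φ₂ cos Δλ ) = atan2(0.2267, -0.9093) = 166.00°.
So the initial bearing is 166°.

166°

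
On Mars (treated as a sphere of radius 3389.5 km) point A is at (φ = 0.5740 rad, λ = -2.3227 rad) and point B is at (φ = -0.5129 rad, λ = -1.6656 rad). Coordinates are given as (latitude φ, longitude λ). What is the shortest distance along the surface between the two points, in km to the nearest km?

With latitudes φ₁ = 32.888°, φ₂ = -29.387° and longitude difference Δλ = 37.649°:
Haversine: a = sin²(Δφ/2) + cos φ₁ cos φ₂ sin²(Δλ/2) = 0.2674 + (0.8397)(0.8713)(0.1041) = 0.34356.
Central angle c = 2·arcsin(√a) = 1.25258 rad.
Distance = R·c = 3389.5 × 1.2526 ≈ 4246 km.

4246 km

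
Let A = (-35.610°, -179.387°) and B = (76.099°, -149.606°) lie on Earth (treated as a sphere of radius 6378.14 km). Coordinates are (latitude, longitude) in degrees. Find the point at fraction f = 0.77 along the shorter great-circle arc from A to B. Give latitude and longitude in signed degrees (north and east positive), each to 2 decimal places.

51.01°, -167.48°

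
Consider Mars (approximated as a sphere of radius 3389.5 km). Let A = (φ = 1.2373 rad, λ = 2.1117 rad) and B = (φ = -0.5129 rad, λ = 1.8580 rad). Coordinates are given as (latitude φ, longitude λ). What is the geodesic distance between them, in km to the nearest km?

5964 km

Let φ₁ = 1.2373 rad, φ₂ = -0.5129 rad, and Δλ = -0.2537 rad.
cos c = sin φ₁ sin φ₂ + cos φ₁ cos φ₂ cos Δλ = (0.9449)(-0.4907) + (0.3273)(0.8713)(0.9680) = -0.18757,
so c = arccos(-0.18757) = 1.75949 rad.
Distance = R·c = 3389.5 × 1.7595 ≈ 5964 km.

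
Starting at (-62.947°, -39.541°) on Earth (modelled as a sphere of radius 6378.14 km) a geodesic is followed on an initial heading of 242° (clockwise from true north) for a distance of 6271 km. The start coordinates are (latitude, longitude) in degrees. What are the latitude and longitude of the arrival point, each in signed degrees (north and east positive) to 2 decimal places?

Angular distance δ = d/R = 6271/6378.14 = 0.98320 rad; initial bearing θ = 4.2237 rad.
sin φ₂ = sin φ₁ cos δ + cos φ₁ sin δ cos θ = (-0.8906)(0.5544) + (0.4548)(0.8323)(-0.4695) = -0.6714, so φ₂ = -42.18°.
Δλ = atan2(sin θ sin δ cos φ₁, cos δ − sin φ₁ sin φ₂) = atan2(-0.3342, -0.0436) = -97.431°.
λ₂ = -39.541° − 97.431° = -136.97°.

-42.18°, -136.97°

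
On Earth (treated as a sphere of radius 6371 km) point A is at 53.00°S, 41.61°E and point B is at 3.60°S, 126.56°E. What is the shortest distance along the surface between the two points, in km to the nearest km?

9350 km

In radians: φ₁ = -0.9250, φ₂ = -0.0628, Δλ = 84.950° = 1.4827 rad.
cos c = sin φ₁ sin φ₂ + cos φ₁ cos φ₂ cos Δλ = (-0.7986)(-0.0628) + (0.6018)(0.9980)(0.0880) = 0.10302,
so c = arccos(0.10302) = 1.46760 rad.
Distance = R·c = 6371 × 1.4676 ≈ 9350 km.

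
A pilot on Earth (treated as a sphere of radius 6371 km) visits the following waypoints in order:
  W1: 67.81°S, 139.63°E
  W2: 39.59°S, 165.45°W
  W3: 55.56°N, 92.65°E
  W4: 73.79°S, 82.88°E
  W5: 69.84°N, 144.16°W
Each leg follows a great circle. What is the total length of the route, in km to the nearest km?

Leg W1→W2: central angle 0.7115 rad, distance 4533.2 km.
Leg W2→W3: central angle 2.2338 rad, distance 14231.3 km.
Leg W3→W4: central angle 2.2605 rad, distance 14402.0 km.
Leg W4→W5: central angle 2.8839 rad, distance 18373.3 km.
Total: 4533.2 + 14231.3 + 14402.0 + 18373.3 ≈ 51540 km.

51540 km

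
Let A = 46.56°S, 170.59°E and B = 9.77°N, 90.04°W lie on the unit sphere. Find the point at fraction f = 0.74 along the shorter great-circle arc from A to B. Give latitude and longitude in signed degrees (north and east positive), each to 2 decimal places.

The central angle between A and B is δ = 1.8065 rad.
With f = 0.74, the slerp weights are sin((1−f)δ)/sin δ = 0.4655 and sin(fδ)/sin δ = 1.0004.
Weighted sum of the unit vectors: (0.4655)·(-0.6783,0.1124,-0.7261) + (1.0004)·(-0.0007,-0.9855,0.1697) = (-0.3164, -0.9336, -0.1682).
Converting back: φ = atan2(z, √(x²+y²)) = -9.68°, λ = atan2(y, x) = -108.72°.

-9.68°, -108.72°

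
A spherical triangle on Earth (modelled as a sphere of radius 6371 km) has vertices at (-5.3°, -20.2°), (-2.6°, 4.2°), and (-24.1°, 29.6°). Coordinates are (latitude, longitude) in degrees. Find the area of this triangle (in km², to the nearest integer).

4141696 km²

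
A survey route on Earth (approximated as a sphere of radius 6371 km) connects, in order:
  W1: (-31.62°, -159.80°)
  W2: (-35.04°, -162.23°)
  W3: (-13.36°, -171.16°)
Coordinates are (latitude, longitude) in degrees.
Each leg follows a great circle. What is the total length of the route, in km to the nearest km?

Leg W1→W2: central angle 0.0694 rad, distance 442.2 km.
Leg W2→W3: central angle 0.4037 rad, distance 2572.1 km.
Total: 442.2 + 2572.1 ≈ 3014 km.

3014 km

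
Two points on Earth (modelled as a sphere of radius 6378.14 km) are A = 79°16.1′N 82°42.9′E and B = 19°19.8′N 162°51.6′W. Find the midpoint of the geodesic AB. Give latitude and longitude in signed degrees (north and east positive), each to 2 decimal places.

The central angle between A and B is δ = 1.3155 rad.
With f = 0.5, the slerp weights are sin((1−f)δ)/sin δ = 0.6318 and sin(fδ)/sin δ = 0.6318.
Weighted sum of the unit vectors: (0.6318)·(0.0236,0.1847,0.9825) + (0.6318)·(-0.9017,-0.2781,0.3310) = (-0.5548, -0.0590, 0.8299).
Converting back: φ = atan2(z, √(x²+y²)) = 56.09°, λ = atan2(y, x) = -173.93°.

56.09°, -173.93°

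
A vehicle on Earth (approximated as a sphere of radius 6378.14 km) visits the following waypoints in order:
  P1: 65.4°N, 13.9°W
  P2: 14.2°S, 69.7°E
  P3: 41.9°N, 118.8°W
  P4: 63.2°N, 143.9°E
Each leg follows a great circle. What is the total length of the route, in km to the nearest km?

34285 km

Leg P1→P2: central angle 1.7498 rad, distance 11160.5 km.
Leg P2→P3: central angle 2.6414 rad, distance 16846.9 km.
Leg P3→P4: central angle 0.9843 rad, distance 6277.9 km.
Total: 11160.5 + 16846.9 + 6277.9 ≈ 34285 km.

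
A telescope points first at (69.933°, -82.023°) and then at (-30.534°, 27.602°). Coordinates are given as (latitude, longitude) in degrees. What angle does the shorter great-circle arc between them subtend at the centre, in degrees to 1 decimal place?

125.2°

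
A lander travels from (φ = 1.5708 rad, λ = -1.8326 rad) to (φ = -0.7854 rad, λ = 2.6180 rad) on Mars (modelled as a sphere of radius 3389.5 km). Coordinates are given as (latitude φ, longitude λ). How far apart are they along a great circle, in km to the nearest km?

7986 km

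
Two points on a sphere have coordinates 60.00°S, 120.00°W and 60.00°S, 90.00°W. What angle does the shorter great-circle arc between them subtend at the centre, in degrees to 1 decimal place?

With latitudes φ₁ = -60.000°, φ₂ = -60.000° and longitude difference Δλ = 30.000°:
cos c = sin φ₁ sin φ₂ + cos φ₁ cos φ₂ cos Δλ = (-0.8660)(-0.8660) + (0.5000)(0.5000)(0.8660) = 0.96651,
so c = arccos(0.96651) = 0.25955 rad.
So the angular separation is 14.9°.

14.9°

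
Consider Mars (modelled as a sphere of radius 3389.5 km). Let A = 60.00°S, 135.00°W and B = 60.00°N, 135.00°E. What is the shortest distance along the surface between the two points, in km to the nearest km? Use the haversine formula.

In radians: φ₁ = -1.0472, φ₂ = 1.0472, Δλ = -90.000° = -1.5708 rad.
Haversine: a = sin²(Δφ/2) + cos φ₁ cos φ₂ sin²(Δλ/2) = 0.7500 + (0.5000)(0.5000)(0.5000) = 0.87500.
Central angle c = 2·arcsin(√a) = 2.41886 rad.
Distance = R·c = 3389.5 × 2.4189 ≈ 8199 km.

8199 km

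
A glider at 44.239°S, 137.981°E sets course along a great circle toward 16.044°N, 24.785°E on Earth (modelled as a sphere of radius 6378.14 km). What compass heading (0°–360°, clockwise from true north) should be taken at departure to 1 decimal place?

265.7°

With φ₁ = -0.7721, φ₂ = 0.2800, Δλ = -1.9756 rad, the forward-azimuth formula gives
θ = atan2( sin Δλ cos φ₂ , cos φ₁ sin φ₂ − sin φ₁ cos φ₂ cos Δλ ) = atan2(-0.8834, -0.0661) = -94.28°.
Adding 360° brings this into [0°, 360°): 265.7°.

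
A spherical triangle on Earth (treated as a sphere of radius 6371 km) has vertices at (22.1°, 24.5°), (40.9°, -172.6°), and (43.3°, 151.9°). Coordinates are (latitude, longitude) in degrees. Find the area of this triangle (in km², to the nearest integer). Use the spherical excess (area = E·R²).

Side lengths (central angles): a = 0.4582, b = 1.7229, c = 2.0076 rad; semiperimeter s = 2.0943.
By l'Huilier's theorem, tan(E/4) = √[tan(s/2) tan((s−a)/2) tan((s−b)/2) tan((s−c)/2)], giving spherical excess E = 0.4887 rad.
Area = E·R² = 0.4887 × (6371)² ≈ 19835629 km².

19835629 km²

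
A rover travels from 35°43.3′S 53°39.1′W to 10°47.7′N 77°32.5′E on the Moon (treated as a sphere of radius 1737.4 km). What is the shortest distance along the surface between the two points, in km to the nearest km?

3924 km

With latitudes φ₁ = -35.722°, φ₂ = 10.795° and longitude difference Δλ = 131.193°:
Haversine: a = sin²(Δφ/2) + cos φ₁ cos φ₂ sin²(Δλ/2) = 0.1559 + (0.8119)(0.9823)(0.8293) = 0.81729.
Central angle c = 2·arcsin(√a) = 2.25827 rad.
Distance = R·c = 1737.4 × 2.2583 ≈ 3924 km.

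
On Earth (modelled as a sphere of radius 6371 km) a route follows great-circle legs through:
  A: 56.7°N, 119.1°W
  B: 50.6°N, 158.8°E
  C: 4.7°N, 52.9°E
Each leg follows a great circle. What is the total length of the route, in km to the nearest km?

15833 km

Leg A→B: central angle 0.8041 rad, distance 5123.0 km.
Leg B→C: central angle 1.6810 rad, distance 10709.7 km.
Total: 5123.0 + 10709.7 ≈ 15833 km.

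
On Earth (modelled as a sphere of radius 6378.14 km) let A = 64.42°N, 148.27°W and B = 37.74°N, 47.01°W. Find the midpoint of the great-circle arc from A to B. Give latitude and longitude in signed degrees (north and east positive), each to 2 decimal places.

61.45°, -77.95°

Central angle δ = 1.0640 rad. Interpolating on the sphere with fraction f = 0.5:
P = [sin((1−f)δ)·A + sin(fδ)·B] / sin δ = 0.5802·A + 0.5802·B in Cartesian coordinates,
giving P = (0.0998, -0.4673, 0.8784), i.e. latitude 61.45°, longitude -77.95°.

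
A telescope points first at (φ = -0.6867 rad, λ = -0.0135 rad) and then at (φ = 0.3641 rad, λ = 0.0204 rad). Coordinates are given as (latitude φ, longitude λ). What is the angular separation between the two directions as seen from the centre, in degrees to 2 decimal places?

60.23°

With latitudes φ₁ = -39.345°, φ₂ = 20.861° and longitude difference Δλ = 1.942°:
cos c = sin φ₁ sin φ₂ + cos φ₁ cos φ₂ cos Δλ = (-0.6340)(0.3561) + (0.7733)(0.9344)(0.9994) = 0.49646,
so c = arccos(0.49646) = 1.05128 rad.
So the angular separation is 60.23°.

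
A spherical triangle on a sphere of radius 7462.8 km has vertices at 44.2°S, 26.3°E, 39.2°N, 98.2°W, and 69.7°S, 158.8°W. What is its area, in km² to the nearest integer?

Side lengths (central angles): a = 2.0497, b = 1.1526, c = 2.4269 rad; semiperimeter s = 2.8146.
By l'Huilier's theorem, tan(E/4) = √[tan(s/2) tan((s−a)/2) tan((s−b)/2) tan((s−c)/2)], giving spherical excess E = 2.5071 rad.
Area = E·R² = 2.5071 × (7462.8)² ≈ 139627378 km².

139627378 km²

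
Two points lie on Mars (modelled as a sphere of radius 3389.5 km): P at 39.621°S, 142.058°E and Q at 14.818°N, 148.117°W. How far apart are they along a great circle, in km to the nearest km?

With latitudes φ₁ = -39.621°, φ₂ = 14.818° and longitude difference Δλ = 69.825°:
cos c = sin φ₁ sin φ₂ + cos φ₁ cos φ₂ cos Δλ = (-0.6377)(0.2557) + (0.7703)(0.9667)(0.3449) = 0.09373,
so c = arccos(0.09373) = 1.47693 rad.
Distance = R·c = 3389.5 × 1.4769 ≈ 5006 km.

5006 km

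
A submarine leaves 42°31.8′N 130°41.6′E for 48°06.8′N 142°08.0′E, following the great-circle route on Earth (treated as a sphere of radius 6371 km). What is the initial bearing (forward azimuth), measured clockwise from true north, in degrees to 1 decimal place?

51.3°

Δλ = 11.440° = 0.1997 rad.
y = sin Δλ · cos φ₂ = (0.1983)(0.6677) = 0.1324
x = cos φ₁ sin φ₂ − sin φ₁ cos φ₂ cos Δλ = (0.7369)(0.7445) − (0.6760)(0.6677)(0.9801) = 0.1063
θ = atan2(y, x) = 51.26°, so the bearing is 51.3°.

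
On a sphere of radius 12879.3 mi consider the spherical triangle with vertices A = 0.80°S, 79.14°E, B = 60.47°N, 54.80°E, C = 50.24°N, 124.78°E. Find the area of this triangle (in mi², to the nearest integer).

68861918 mi²

Side lengths (central angles): a = 0.6812, b = 1.1192, c = 1.1187 rad; semiperimeter s = 1.4596.
By l'Huilier's theorem, tan(E/4) = √[tan(s/2) tan((s−a)/2) tan((s−b)/2) tan((s−c)/2)], giving spherical excess E = 0.4151 rad.
Area = E·R² = 0.4151 × (12879.3)² ≈ 68861918 mi².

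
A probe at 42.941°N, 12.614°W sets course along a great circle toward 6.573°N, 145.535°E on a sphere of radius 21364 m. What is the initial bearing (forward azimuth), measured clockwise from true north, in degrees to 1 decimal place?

With φ₁ = 0.7495, φ₂ = 0.1147, Δλ = 2.7602 rad, the forward-azimuth formula gives
θ = atan2( sin Δλ cos φ₂ , cos φ₁ sin φ₂ − sin φ₁ cos φ₂ cos Δλ ) = atan2(0.3697, 0.7119) = 27.45°.
So the initial bearing is 27.4°.

27.4°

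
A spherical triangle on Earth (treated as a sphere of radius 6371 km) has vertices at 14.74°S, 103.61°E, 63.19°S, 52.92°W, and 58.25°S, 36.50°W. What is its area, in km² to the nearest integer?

7928222 km²

Side lengths (central angles): a = 0.1639, b = 1.7458, c = 1.7447 rad; semiperimeter s = 1.8272.
By l'Huilier's theorem, tan(E/4) = √[tan(s/2) tan((s−a)/2) tan((s−b)/2) tan((s−c)/2)], giving spherical excess E = 0.1953 rad.
Area = E·R² = 0.1953 × (6371)² ≈ 7928222 km².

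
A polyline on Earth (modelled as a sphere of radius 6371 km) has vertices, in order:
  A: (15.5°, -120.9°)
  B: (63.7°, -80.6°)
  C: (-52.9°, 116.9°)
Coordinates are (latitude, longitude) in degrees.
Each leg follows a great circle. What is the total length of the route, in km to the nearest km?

Leg A→B: central angle 0.9701 rad, distance 6180.6 km.
Leg B→C: central angle 2.8957 rad, distance 18448.4 km.
Total: 6180.6 + 18448.4 ≈ 24629 km.

24629 km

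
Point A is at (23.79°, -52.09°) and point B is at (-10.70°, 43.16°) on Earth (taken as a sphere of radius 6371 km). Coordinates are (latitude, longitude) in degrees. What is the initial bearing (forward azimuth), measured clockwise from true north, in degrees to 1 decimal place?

97.8°

With φ₁ = 0.4152, φ₂ = -0.1868, Δλ = 1.6624 rad, the forward-azimuth formula gives
θ = atan2( sin Δλ cos φ₂ , cos φ₁ sin φ₂ − sin φ₁ cos φ₂ cos Δλ ) = atan2(0.9785, -0.1336) = 97.78°.
So the initial bearing is 97.8°.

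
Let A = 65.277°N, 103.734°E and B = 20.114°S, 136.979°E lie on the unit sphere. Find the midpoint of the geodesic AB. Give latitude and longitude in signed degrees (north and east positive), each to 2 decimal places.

23.33°, 126.89°

Central angle δ = 1.5547 rad. Interpolating on the sphere with fraction f = 0.5:
P = [sin((1−f)δ)·A + sin(fδ)·B] / sin δ = 0.7015·A + 0.7015·B in Cartesian coordinates,
giving P = (-0.5512, 0.7344, 0.3960), i.e. latitude 23.33°, longitude 126.89°.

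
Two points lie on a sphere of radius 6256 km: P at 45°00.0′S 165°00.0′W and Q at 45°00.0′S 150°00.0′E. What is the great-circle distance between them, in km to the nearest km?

With latitudes φ₁ = -45.000°, φ₂ = -45.000° and longitude difference Δλ = -45.000°:
cos c = sin φ₁ sin φ₂ + cos φ₁ cos φ₂ cos Δλ = (-0.7071)(-0.7071) + (0.7071)(0.7071)(0.7071) = 0.85355,
so c = arccos(0.85355) = 0.54803 rad.
Distance = R·c = 6256 × 0.5480 ≈ 3428 km.

3428 km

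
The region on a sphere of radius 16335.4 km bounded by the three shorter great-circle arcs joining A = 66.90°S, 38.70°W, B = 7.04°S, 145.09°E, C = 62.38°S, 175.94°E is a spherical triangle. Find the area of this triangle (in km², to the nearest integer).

58092633 km²

Side lengths (central angles): a = 1.0430, b = 0.8428, c = 1.8502 rad; semiperimeter s = 1.8680.
By l'Huilier's theorem, tan(E/4) = √[tan(s/2) tan((s−a)/2) tan((s−b)/2) tan((s−c)/2)], giving spherical excess E = 0.2177 rad.
Area = E·R² = 0.2177 × (16335.4)² ≈ 58092633 km².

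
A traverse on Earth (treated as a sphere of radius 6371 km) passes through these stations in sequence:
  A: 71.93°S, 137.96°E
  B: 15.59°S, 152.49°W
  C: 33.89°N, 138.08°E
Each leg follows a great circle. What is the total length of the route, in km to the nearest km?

Leg A→B: central angle 1.2027 rad, distance 7662.1 km.
Leg B→C: central angle 1.4393 rad, distance 9170.1 km.
Total: 7662.1 + 9170.1 ≈ 16832 km.

16832 km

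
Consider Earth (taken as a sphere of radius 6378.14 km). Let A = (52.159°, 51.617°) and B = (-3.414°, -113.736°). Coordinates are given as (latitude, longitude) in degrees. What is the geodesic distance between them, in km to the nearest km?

With latitudes φ₁ = 52.159°, φ₂ = -3.414° and longitude difference Δλ = -165.353°:
cos c = sin φ₁ sin φ₂ + cos φ₁ cos φ₂ cos Δλ = (0.7897)(-0.0596) + (0.6135)(0.9982)(-0.9675) = -0.63951,
so c = arccos(-0.63951) = 2.26466 rad.
Distance = R·c = 6378.14 × 2.2647 ≈ 14444 km.

14444 km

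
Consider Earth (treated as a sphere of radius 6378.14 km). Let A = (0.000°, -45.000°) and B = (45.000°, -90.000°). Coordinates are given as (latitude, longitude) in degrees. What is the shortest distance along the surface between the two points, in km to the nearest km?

6679 km

With latitudes φ₁ = 0.000°, φ₂ = 45.000° and longitude difference Δλ = -45.000°:
cos c = sin φ₁ sin φ₂ + cos φ₁ cos φ₂ cos Δλ = (0.0000)(0.7071) + (1.0000)(0.7071)(0.7071) = 0.50000,
so c = arccos(0.50000) = 1.04720 rad.
Distance = R·c = 6378.14 × 1.0472 ≈ 6679 km.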